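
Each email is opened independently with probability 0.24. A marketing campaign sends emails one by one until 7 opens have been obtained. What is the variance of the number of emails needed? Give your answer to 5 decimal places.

92.36111

Y = total emails until the seventh success; negative binomial with r=7, p=0.24.
Var(Y) = r(1−p)/p² = 7·0.76 / 0.24² = 92.3611111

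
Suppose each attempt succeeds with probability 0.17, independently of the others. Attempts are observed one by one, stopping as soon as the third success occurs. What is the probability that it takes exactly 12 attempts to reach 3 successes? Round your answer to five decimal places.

Y = trial on which the third success occurs; negative binomial, r=3, p=0.17.
P(Y=12) = C(11,2) · p^3 · (1−p)^9
= 55 · 0.004913 · 0.18694 = 0.0505141

0.05051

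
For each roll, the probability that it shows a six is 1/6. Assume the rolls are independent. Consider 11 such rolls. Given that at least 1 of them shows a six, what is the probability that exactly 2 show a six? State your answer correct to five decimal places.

X ~ Binomial(11, 0.166667). Want P(X=2 | X≥1) = P(X=2) / P(X≥1).
P(X=2) = C(11,2)·0.166667^2·0.833333^9 = 0.2960936
P(X≥1) = 1 − 0.1345880 = 0.8654120
Ratio = 0.2960936 / 0.8654120 = 0.3421417

0.34214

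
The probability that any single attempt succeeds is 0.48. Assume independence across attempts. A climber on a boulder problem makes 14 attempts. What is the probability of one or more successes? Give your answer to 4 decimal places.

P(at least one) = 1 − P(none) = 1 − (1 − 0.48)^14
= 1 − 0.000106 = 0.999894

0.9999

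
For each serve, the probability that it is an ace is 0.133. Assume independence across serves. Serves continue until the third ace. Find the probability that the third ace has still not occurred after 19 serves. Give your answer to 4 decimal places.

Needing more than 19 serves ⇔ fewer than 3 successes in the first 19. With X ~ Binomial(19, 0.133), P(Y > 19) = P(X ≤ 2).
  k=0: C(19,0)·0.133^0·0.867^19 = 0.066430
  k=1: C(19,1)·0.133^1·0.867^18 = 0.193619
  k=2: C(19,2)·0.133^2·0.867^17 = 0.267315
P(X ≤ 2) = 0.527365

0.5274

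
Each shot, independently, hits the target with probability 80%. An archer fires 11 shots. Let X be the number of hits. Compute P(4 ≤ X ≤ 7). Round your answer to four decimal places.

0.1609

X ~ Binomial(11, 0.80); P(4 ≤ X ≤ 7) = Σ C(11,k) p^k (1−p)^(11−k) over k:
  k=4: C(11,4)·0.80^4·0.20^7 = 0.001730
  k=5: C(11,5)·0.80^5·0.20^6 = 0.009689
  k=6: C(11,6)·0.80^6·0.20^5 = 0.038755
  k=7: C(11,7)·0.80^7·0.20^4 = 0.110730
Total = 0.160904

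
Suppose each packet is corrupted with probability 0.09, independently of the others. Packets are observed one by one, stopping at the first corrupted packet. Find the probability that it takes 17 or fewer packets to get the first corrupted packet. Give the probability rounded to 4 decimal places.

0.7988

Y = number of packets to the first success; geometric, p = 0.09.
P(Y ≤ 17) = 1 − (1−p)^17 = 1 − 0.201235 = 0.798765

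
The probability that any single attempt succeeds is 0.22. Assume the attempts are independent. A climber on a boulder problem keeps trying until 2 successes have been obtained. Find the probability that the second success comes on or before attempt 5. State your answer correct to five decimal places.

0.30412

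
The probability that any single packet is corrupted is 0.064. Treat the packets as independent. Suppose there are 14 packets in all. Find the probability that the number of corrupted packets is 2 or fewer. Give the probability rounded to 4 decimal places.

0.9439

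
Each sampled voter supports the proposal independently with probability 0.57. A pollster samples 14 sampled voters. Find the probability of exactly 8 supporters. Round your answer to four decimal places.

0.2115

X ~ Binomial(n=14, p=0.57).
P(X=8) = C(14,8) · p^8 · (1−p)^6
= 3003 · 0.011143 · 0.0063214 = 0.211527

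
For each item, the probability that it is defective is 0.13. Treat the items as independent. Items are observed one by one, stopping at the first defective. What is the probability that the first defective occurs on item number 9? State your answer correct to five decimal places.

Geometric (trials to first success), p = 0.13.
P(Y = 9) = (1−p)^8 · p = 0.32821 · 0.13 = 0.0426675

0.04267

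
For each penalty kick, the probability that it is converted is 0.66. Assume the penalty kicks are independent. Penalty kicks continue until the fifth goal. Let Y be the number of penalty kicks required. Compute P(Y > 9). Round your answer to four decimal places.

0.1553

Needing more than 9 penalty kicks ⇔ fewer than 5 successes in the first 9. With X ~ Binomial(9, 0.66), P(Y > 9) = P(X ≤ 4).
  k=0: C(9,0)·0.66^0·0.34^9 = 0.000061
  k=1: C(9,1)·0.66^1·0.34^8 = 0.001061
  k=2: C(9,2)·0.66^2·0.34^7 = 0.008237
  k=3: C(9,3)·0.66^3·0.34^6 = 0.037307
  k=4: C(9,4)·0.66^4·0.34^5 = 0.108628
P(X ≤ 4) = 0.155292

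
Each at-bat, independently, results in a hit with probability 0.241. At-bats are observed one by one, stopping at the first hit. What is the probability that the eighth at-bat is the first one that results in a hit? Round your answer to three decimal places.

0.035

Geometric (trials to first success), p = 0.241.
P(Y = 8) = (1−p)^7 · p = 0.14511 · 0.241 = 0.03497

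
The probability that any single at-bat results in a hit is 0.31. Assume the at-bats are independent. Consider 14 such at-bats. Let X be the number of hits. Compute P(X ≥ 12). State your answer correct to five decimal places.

0.00004

X ~ Binomial(14, 0.31); P(X ≥ 12) = Σ C(14,k) p^k (1−p)^(14−k) over k:
  k=12: C(14,12)·0.31^12·0.69^2 = 0.0000341
  k=13: C(14,13)·0.31^13·0.69^1 = 0.0000024
  k=14: C(14,14)·0.31^14·0.69^0 = 0.0000001
Total = 0.0000366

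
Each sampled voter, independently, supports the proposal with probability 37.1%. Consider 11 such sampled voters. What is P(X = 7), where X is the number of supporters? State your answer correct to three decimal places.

X ~ Binomial(n=11, p=0.371).
P(X=7) = C(11,7) · p^7 · (1−p)^4
= 330 · 0.00096743 · 0.15653 = 0.04997

0.050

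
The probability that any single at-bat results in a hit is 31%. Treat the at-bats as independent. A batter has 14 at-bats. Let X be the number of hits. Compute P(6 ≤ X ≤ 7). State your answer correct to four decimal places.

X ~ Binomial(14, 0.31); P(6 ≤ X ≤ 7) = Σ C(14,k) p^k (1−p)^(14−k) over k:
  k=6: C(14,6)·0.31^6·0.69^8 = 0.136936
  k=7: C(14,7)·0.31^7·0.69^7 = 0.070311
Total = 0.207247

0.2072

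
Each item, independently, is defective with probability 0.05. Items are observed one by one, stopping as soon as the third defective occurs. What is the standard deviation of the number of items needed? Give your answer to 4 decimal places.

33.7639

Y = total items until the third success; negative binomial with r=3, p=0.05.
SD(Y) = √[r(1−p)/p²] = √(1140.000000) = 33.763886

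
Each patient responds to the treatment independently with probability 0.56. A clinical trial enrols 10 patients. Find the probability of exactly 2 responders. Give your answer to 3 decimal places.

0.020

X ~ Binomial(n=10, p=0.56).
P(X=2) = C(10,2) · p^2 · (1−p)^8
= 45 · 0.3136 · 0.0014048 = 0.01982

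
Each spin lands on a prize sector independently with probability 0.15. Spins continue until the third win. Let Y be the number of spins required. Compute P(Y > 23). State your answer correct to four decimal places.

0.3080

Needing more than 23 spins ⇔ fewer than 3 successes in the first 23. With X ~ Binomial(23, 0.15), P(Y > 23) = P(X ≤ 2).
  k=0: C(23,0)·0.15^0·0.85^23 = 0.023803
  k=1: C(23,1)·0.15^1·0.85^22 = 0.096613
  k=2: C(23,2)·0.15^2·0.85^21 = 0.187543
P(X ≤ 2) = 0.307959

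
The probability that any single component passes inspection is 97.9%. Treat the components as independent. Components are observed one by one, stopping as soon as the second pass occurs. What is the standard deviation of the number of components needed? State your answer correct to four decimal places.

0.2093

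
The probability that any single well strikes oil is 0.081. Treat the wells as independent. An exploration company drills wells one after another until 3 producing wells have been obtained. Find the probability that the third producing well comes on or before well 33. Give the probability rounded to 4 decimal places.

0.5068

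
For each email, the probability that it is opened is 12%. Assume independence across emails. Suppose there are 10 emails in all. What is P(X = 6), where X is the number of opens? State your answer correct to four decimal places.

0.0004

X ~ Binomial(n=10, p=0.12).
P(X=6) = C(10,6) · p^6 · (1−p)^4
= 210 · 2.986e-06 · 0.5997 = 0.000376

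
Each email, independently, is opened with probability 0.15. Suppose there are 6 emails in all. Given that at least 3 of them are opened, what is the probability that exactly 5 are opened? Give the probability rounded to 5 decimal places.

X ~ Binomial(6, 0.15). Want P(X=5 | X≥3) = P(X=5) / P(X≥3).
P(X=5) = C(6,5)·0.15^5·0.85^1 = 0.0003873
P(X≥3) = 1 − 0.3771495 − 0.3993348 − 0.1761771 = 0.0473386
Ratio = 0.0003873 / 0.0473386 = 0.0081811

0.00818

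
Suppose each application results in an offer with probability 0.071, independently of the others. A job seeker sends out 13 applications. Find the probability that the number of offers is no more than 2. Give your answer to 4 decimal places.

X ~ Binomial(13, 0.071); P(X ≤ 2) = Σ C(13,k) p^k (1−p)^(13−k) over k:
  k=0: C(13,0)·0.071^0·0.929^13 = 0.383888
  k=1: C(13,1)·0.071^1·0.929^12 = 0.381408
  k=2: C(13,2)·0.071^2·0.929^11 = 0.174898
Total = 0.940194

0.9402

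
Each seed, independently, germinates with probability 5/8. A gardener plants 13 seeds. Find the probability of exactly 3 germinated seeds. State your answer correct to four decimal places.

0.0038

X ~ Binomial(n=13, p=0.625).
P(X=3) = C(13,3) · p^3 · (1−p)^10
= 286 · 0.24414 · 5.4994e-05 = 0.003840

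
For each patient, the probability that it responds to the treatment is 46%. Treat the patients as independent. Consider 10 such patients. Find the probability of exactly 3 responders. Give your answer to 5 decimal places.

0.15639

X ~ Binomial(n=10, p=0.46).
P(X=3) = C(10,3) · p^3 · (1−p)^7
= 120 · 0.097336 · 0.013389 = 0.1563907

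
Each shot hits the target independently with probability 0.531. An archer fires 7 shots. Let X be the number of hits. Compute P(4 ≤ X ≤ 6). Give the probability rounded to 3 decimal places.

0.556

X ~ Binomial(7, 0.531); P(4 ≤ X ≤ 6) = Σ C(7,k) p^k (1−p)^(7−k) over k:
  k=4: C(7,4)·0.531^4·0.469^3 = 0.28705
  k=5: C(7,5)·0.531^5·0.469^2 = 0.19500
  k=6: C(7,6)·0.531^6·0.469^1 = 0.07359
Total = 0.55565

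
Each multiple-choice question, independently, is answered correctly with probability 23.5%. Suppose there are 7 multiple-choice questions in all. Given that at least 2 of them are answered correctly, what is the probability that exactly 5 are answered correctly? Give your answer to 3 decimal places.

0.017

X ~ Binomial(7, 0.235). Want P(X=5 | X≥2) = P(X=5) / P(X≥2).
P(X=5) = C(7,5)·0.235^5·0.765^2 = 0.00881
P(X≥2) = 1 − 0.15333 − 0.32971 = 0.51696
Ratio = 0.00881 / 0.51696 = 0.01704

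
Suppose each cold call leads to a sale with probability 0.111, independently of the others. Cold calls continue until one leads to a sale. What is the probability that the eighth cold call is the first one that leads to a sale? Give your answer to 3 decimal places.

Geometric (trials to first success), p = 0.111.
P(Y = 8) = (1−p)^7 · p = 0.43885 · 0.111 = 0.04871

0.049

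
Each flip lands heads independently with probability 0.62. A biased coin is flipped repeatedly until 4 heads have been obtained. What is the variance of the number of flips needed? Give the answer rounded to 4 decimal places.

3.9542

Y = total flips until the fourth success; negative binomial with r=4, p=0.62.
Var(Y) = r(1−p)/p² = 4·0.38 / 0.62² = 3.954214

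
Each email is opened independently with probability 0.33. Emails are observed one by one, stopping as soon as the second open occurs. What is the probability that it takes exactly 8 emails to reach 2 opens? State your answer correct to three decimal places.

Y = trial on which the second success occurs; negative binomial, r=2, p=0.33.
P(Y=8) = C(7,1) · p^2 · (1−p)^6
= 7 · 0.1089 · 0.090458 = 0.06896

0.069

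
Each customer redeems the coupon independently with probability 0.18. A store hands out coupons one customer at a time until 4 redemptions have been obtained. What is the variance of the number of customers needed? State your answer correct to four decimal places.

101.2346

Y = total customers until the fourth success; negative binomial with r=4, p=0.18.
Var(Y) = r(1−p)/p² = 4·0.82 / 0.18² = 101.234568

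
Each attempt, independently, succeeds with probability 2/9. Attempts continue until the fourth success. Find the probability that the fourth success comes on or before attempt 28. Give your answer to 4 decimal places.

0.8978

Finishing within 28 attempts ⇔ at least 4 successes in the first 28. With X ~ Binomial(28, 0.222222), P(Y ≤ 28) = 1 − P(X ≤ 3).
  k=0: C(28,0)·0.222222^0·0.777778^28 = 0.000879
  k=1: C(28,1)·0.222222^1·0.777778^27 = 0.007031
  k=2: C(28,2)·0.222222^2·0.777778^26 = 0.027121
  k=3: C(28,3)·0.222222^3·0.777778^25 = 0.067158
1 − 0.102189 = 0.897811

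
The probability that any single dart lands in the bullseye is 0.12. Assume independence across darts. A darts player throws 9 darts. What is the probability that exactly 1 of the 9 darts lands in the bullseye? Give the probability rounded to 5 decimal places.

0.38841

X ~ Binomial(n=9, p=0.12).
P(X=1) = C(9,1) · p^1 · (1−p)^8
= 9 · 0.12 · 0.35963 = 0.3884053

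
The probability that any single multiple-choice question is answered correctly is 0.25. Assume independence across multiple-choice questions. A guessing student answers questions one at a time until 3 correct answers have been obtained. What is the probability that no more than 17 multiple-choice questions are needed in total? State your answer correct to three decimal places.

0.836

Finishing within 17 multiple-choice questions ⇔ at least 3 successes in the first 17. With X ~ Binomial(17, 0.25), P(Y ≤ 17) = 1 − P(X ≤ 2).
  k=0: C(17,0)·0.25^0·0.75^17 = 0.00752
  k=1: C(17,1)·0.25^1·0.75^16 = 0.04260
  k=2: C(17,2)·0.25^2·0.75^15 = 0.11359
1 − 0.16370 = 0.83630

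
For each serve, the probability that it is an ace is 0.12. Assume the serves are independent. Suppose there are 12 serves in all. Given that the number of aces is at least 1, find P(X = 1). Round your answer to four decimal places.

0.4500

X ~ Binomial(12, 0.12). Want P(X=1 | X≥1) = P(X=1) / P(X≥1).
P(X=1) = C(12,1)·0.12^1·0.88^11 = 0.352916
P(X≥1) = 1 − 0.215671 = 0.784329
Ratio = 0.352916 / 0.784329 = 0.449960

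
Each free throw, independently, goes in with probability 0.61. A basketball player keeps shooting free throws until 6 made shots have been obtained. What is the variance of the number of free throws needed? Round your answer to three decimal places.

6.289

Y = total free throws until the sixth success; negative binomial with r=6, p=0.61.
Var(Y) = r(1−p)/p² = 6·0.39 / 0.61² = 6.28863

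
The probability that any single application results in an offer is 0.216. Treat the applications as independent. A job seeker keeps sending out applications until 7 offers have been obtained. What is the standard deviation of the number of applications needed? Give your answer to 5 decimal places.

10.84559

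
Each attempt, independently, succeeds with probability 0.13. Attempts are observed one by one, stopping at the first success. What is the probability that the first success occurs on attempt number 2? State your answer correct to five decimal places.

0.11310

Geometric (trials to first success), p = 0.13.
P(Y = 2) = (1−p)^1 · p = 0.87 · 0.13 = 0.1131000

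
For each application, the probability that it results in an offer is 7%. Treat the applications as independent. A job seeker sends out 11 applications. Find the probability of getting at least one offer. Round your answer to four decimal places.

0.5499

P(at least one) = 1 − P(none) = 1 − (1 − 0.07)^11
= 1 − 0.450104 = 0.549896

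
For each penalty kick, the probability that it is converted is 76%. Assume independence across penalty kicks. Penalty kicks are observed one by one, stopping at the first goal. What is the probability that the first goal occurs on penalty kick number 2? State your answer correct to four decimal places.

0.1824

Geometric (trials to first success), p = 0.76.
P(Y = 2) = (1−p)^1 · p = 0.24 · 0.76 = 0.182400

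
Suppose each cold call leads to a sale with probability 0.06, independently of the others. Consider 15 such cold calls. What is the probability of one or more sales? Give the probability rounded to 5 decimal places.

0.60471

P(at least one) = 1 − P(none) = 1 − (1 − 0.06)^15
= 1 − 0.3952918 = 0.6047082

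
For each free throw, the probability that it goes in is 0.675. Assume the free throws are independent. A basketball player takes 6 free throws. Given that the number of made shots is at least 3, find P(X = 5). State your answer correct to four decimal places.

0.3010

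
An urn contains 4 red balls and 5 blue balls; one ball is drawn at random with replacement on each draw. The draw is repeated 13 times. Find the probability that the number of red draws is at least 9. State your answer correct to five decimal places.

0.06451

X ~ Binomial(13, 0.444444); P(X ≥ 9) = Σ C(13,k) p^k (1−p)^(13−k) over k:
  k=9: C(13,9)·0.444444^9·0.555556^4 = 0.0460865
  k=10: C(13,10)·0.444444^10·0.555556^3 = 0.0147477
  k=11: C(13,11)·0.444444^11·0.555556^2 = 0.0032177
  k=12: C(13,12)·0.444444^12·0.555556^1 = 0.0004290
  k=13: C(13,13)·0.444444^13·0.555556^0 = 0.0000264
Total = 0.0645072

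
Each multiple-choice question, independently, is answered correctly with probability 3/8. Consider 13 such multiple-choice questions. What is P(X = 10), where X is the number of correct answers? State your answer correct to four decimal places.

X ~ Binomial(n=13, p=0.375).
P(X=10) = C(13,10) · p^10 · (1−p)^3
= 286 · 5.4994e-05 · 0.24414 = 0.003840

0.0038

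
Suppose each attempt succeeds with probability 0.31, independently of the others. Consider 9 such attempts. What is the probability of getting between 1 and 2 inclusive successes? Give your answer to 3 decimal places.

0.401

X ~ Binomial(9, 0.31); P(1 ≤ X ≤ 2) = Σ C(9,k) p^k (1−p)^(9−k) over k:
  k=1: C(9,1)·0.31^1·0.69^8 = 0.14335
  k=2: C(9,2)·0.31^2·0.69^7 = 0.25761
Total = 0.40096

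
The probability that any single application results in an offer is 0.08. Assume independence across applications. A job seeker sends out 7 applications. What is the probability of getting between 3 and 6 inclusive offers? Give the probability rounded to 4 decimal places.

X ~ Binomial(7, 0.08); P(3 ≤ X ≤ 6) = Σ C(7,k) p^k (1−p)^(7−k) over k:
  k=3: C(7,3)·0.08^3·0.92^4 = 0.012838
  k=4: C(7,4)·0.08^4·0.92^3 = 0.001116
  k=5: C(7,5)·0.08^5·0.92^2 = 0.000058
  k=6: C(7,6)·0.08^6·0.92^1 = 0.000002
Total = 0.014014

0.0140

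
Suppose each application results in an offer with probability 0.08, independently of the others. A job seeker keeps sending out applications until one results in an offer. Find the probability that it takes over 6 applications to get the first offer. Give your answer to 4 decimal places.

0.6064

Y = number of applications to the first success; geometric, p = 0.08.
P(Y > 6) = P(first 6 all fail) = (1−p)^6 = 0.606355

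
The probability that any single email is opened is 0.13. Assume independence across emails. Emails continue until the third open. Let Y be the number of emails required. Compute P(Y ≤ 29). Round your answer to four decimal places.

0.7463

Finishing within 29 emails ⇔ at least 3 successes in the first 29. With X ~ Binomial(29, 0.13), P(Y ≤ 29) = 1 − P(X ≤ 2).
  k=0: C(29,0)·0.13^0·0.87^29 = 0.017622
  k=1: C(29,1)·0.13^1·0.87^28 = 0.076363
  k=2: C(29,2)·0.13^2·0.87^27 = 0.159747
1 − 0.253732 = 0.746268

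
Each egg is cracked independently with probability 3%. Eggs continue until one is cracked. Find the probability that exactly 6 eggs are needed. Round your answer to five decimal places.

0.02576

Geometric (trials to first success), p = 0.03.
P(Y = 6) = (1−p)^5 · p = 0.85873 · 0.03 = 0.0257620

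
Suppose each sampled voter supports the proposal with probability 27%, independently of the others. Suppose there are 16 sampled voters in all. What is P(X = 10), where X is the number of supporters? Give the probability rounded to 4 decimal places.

X ~ Binomial(n=16, p=0.27).
P(X=10) = C(16,10) · p^10 · (1−p)^6
= 8008 · 2.0589e-06 · 0.15133 = 0.002495

0.0025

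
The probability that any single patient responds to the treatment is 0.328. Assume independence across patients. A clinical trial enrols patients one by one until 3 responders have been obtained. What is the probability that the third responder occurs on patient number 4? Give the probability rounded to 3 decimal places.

0.071

Y = trial on which the third success occurs; negative binomial, r=3, p=0.328.
P(Y=4) = C(3,2) · p^3 · (1−p)^1
= 3 · 0.035288 · 0.672 = 0.07114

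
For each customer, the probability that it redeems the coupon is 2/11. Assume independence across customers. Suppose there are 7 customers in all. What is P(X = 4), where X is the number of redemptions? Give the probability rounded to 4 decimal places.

X ~ Binomial(n=7, p=0.181818).
P(X=4) = C(7,4) · p^4 · (1−p)^3
= 35 · 0.0010928 · 0.54771 = 0.020949

0.0209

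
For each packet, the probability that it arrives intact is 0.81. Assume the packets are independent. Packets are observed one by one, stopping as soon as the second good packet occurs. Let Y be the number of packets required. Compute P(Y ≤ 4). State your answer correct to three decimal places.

Finishing within 4 packets ⇔ at least 2 successes in the first 4. With X ~ Binomial(4, 0.81), P(Y ≤ 4) = 1 − P(X ≤ 1).
  k=0: C(4,0)·0.81^0·0.19^4 = 0.00130
  k=1: C(4,1)·0.81^1·0.19^3 = 0.02222
1 − 0.02353 = 0.97647

0.976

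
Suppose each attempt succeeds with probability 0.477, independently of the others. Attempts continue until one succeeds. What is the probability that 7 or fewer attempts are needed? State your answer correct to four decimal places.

0.9893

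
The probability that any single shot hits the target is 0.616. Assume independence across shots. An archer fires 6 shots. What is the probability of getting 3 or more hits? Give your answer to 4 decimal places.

0.8422

X ~ Binomial(6, 0.616); P(X ≥ 3) = Σ C(6,k) p^k (1−p)^(6−k) over k:
  k=3: C(6,3)·0.616^3·0.384^3 = 0.264707
  k=4: C(6,4)·0.616^4·0.384^2 = 0.318476
  k=5: C(6,5)·0.616^5·0.384^1 = 0.204355
  k=6: C(6,6)·0.616^6·0.384^0 = 0.054637
Total = 0.842175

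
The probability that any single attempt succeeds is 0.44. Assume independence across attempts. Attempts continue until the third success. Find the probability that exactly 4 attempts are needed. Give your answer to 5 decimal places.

0.14311

Y = trial on which the third success occurs; negative binomial, r=3, p=0.44.
P(Y=4) = C(3,2) · p^3 · (1−p)^1
= 3 · 0.085184 · 0.56 = 0.1431091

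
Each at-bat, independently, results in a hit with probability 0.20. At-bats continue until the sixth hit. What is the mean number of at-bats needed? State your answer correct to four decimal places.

30.0000

Y = total at-bats until the sixth success; negative binomial with r=6, p=0.20.
E[Y] = r / p = 6 / 0.20 = 30.000000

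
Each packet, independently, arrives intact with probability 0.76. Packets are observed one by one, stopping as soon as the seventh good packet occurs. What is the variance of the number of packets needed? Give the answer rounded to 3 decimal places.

Y = total packets until the seventh success; negative binomial with r=7, p=0.76.
Var(Y) = r(1−p)/p² = 7·0.24 / 0.76² = 2.90859

2.909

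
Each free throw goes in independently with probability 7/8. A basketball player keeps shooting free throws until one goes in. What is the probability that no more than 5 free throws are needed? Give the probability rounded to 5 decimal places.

Y = number of free throws to the first success; geometric, p = 0.875.
P(Y ≤ 5) = 1 − (1−p)^5 = 1 − 0.0000305 = 0.9999695

0.99997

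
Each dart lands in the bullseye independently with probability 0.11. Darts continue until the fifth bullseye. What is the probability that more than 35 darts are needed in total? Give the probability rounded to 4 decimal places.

Needing more than 35 darts ⇔ fewer than 5 successes in the first 35. With X ~ Binomial(35, 0.11), P(Y > 35) = P(X ≤ 4).
  k=0: C(35,0)·0.11^0·0.89^35 = 0.016930
  k=1: C(35,1)·0.11^1·0.89^34 = 0.073235
  k=2: C(35,2)·0.11^2·0.89^33 = 0.153877
  k=3: C(35,3)·0.11^3·0.89^32 = 0.209203
  k=4: C(35,4)·0.11^4·0.89^31 = 0.206852
P(X ≤ 4) = 0.660097

0.6601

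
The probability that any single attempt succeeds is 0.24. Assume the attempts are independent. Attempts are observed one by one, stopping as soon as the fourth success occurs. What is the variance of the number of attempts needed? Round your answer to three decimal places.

52.778

Y = total attempts until the fourth success; negative binomial with r=4, p=0.24.
Var(Y) = r(1−p)/p² = 4·0.76 / 0.24² = 52.77778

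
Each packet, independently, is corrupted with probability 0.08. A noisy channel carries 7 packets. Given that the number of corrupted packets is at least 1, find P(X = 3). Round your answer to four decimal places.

0.0290

X ~ Binomial(7, 0.08). Want P(X=3 | X≥1) = P(X=3) / P(X≥1).
P(X=3) = C(7,3)·0.08^3·0.92^4 = 0.012838
P(X≥1) = 1 − 0.557847 = 0.442153
Ratio = 0.012838 / 0.442153 = 0.029035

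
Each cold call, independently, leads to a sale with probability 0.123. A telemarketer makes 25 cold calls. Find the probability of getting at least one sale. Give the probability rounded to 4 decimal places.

0.9624

P(at least one) = 1 − P(none) = 1 − (1 − 0.123)^25
= 1 − 0.037583 = 0.962417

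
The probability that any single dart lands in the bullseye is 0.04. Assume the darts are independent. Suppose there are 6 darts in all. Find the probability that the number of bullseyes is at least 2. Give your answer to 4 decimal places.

0.0216

X ~ Binomial(6, 0.04); P(X ≥ 2) = Σ C(6,k) p^k (1−p)^(6−k) over k:
  k=2: C(6,2)·0.04^2·0.96^4 = 0.020384
  k=3: C(6,3)·0.04^3·0.96^3 = 0.001132
  k=4: C(6,4)·0.04^4·0.96^2 = 0.000035
  k=5: C(6,5)·0.04^5·0.96^1 = 0.000001
  k=6: C(6,6)·0.04^6·0.96^0 = 0.000000
Total = 0.021553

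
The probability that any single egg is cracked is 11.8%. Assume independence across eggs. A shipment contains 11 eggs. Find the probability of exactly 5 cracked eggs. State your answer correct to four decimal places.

X ~ Binomial(n=11, p=0.118).
P(X=5) = C(11,5) · p^5 · (1−p)^6
= 462 · 2.2878e-05 · 0.47077 = 0.004976

0.0050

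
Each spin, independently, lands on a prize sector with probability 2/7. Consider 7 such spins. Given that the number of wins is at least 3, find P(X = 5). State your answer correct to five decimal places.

0.06360

X ~ Binomial(7, 0.285714). Want P(X=5 | X≥3) = P(X=5) / P(X≥3).
P(X=5) = C(7,5)·0.285714^5·0.714286^2 = 0.0203997
P(X≥3) = 1 − 0.0948645 − 0.2656206 − 0.3187447 = 0.3207701
Ratio = 0.0203997 / 0.3207701 = 0.0635959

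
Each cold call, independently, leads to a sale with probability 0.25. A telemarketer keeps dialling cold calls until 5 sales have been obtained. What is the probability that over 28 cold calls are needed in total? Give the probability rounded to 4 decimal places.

0.1354

Needing more than 28 cold calls ⇔ fewer than 5 successes in the first 28. With X ~ Binomial(28, 0.25), P(Y > 28) = P(X ≤ 4).
  k=0: C(28,0)·0.25^0·0.75^28 = 0.000317
  k=1: C(28,1)·0.25^1·0.75^27 = 0.002963
  k=2: C(28,2)·0.25^2·0.75^26 = 0.013334
  k=3: C(28,3)·0.25^3·0.75^25 = 0.038521
  k=4: C(28,4)·0.25^4·0.75^24 = 0.080252
P(X ≤ 4) = 0.135387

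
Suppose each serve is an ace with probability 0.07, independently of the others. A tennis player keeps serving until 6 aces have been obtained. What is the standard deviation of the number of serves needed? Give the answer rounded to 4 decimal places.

33.7457

Y = total serves until the sixth success; negative binomial with r=6, p=0.07.
SD(Y) = √[r(1−p)/p²] = √(1138.775510) = 33.745748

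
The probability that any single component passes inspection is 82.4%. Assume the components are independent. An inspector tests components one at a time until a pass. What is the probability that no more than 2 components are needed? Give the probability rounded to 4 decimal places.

0.9690

Y = number of components to the first success; geometric, p = 0.824.
P(Y ≤ 2) = 1 − (1−p)^2 = 1 − 0.030976 = 0.969024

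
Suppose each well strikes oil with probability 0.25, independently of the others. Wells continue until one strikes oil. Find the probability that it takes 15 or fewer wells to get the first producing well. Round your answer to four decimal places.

Y = number of wells to the first success; geometric, p = 0.25.
P(Y ≤ 15) = 1 − (1−p)^15 = 1 − 0.013363 = 0.986637

0.9866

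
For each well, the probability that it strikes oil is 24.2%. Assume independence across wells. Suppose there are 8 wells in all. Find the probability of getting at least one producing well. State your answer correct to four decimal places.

P(at least one) = 1 − P(none) = 1 − (1 − 0.242)^8
= 1 − 0.108982 = 0.891018

0.8910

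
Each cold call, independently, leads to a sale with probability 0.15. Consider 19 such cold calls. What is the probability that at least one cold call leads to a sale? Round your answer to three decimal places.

0.954

P(at least one) = 1 − P(none) = 1 − (1 − 0.15)^19
= 1 − 0.04560 = 0.95440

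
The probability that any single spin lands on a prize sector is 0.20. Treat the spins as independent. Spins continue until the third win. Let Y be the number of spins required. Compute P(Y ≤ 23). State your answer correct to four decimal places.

0.8668

Finishing within 23 spins ⇔ at least 3 successes in the first 23. With X ~ Binomial(23, 0.20), P(Y ≤ 23) = 1 − P(X ≤ 2).
  k=0: C(23,0)·0.20^0·0.80^23 = 0.005903
  k=1: C(23,1)·0.20^1·0.80^22 = 0.033942
  k=2: C(23,2)·0.20^2·0.80^21 = 0.093341
1 − 0.133185 = 0.866815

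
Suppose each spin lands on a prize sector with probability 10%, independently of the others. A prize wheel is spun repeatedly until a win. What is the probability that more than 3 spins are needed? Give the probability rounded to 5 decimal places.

0.72900

Y = number of spins to the first success; geometric, p = 0.10.
P(Y > 3) = P(first 3 all fail) = (1−p)^3 = 0.7290000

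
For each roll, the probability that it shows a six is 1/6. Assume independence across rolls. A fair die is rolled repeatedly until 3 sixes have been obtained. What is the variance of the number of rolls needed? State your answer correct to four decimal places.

Y = total rolls until the third success; negative binomial with r=3, p=0.166667.
Var(Y) = r(1−p)/p² = 3·0.833333 / 0.166667² = 90.000000

90.0000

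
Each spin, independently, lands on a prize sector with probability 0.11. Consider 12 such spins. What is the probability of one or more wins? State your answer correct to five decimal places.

0.75301

P(at least one) = 1 − P(none) = 1 − (1 − 0.11)^12
= 1 − 0.2469904 = 0.7530096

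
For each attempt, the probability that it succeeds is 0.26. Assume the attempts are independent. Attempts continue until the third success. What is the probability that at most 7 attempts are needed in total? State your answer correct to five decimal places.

0.26462

Finishing within 7 attempts ⇔ at least 3 successes in the first 7. With X ~ Binomial(7, 0.26), P(Y ≤ 7) = 1 − P(X ≤ 2).
  k=0: C(7,0)·0.26^0·0.74^7 = 0.1215128
  k=1: C(7,1)·0.26^1·0.74^6 = 0.2988558
  k=2: C(7,2)·0.26^2·0.74^5 = 0.3150102
1 − 0.7353788 = 0.2646212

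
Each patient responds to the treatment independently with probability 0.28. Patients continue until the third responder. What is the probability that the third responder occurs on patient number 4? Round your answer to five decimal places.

0.04742

Y = trial on which the third success occurs; negative binomial, r=3, p=0.28.
P(Y=4) = C(3,2) · p^3 · (1−p)^1
= 3 · 0.021952 · 0.72 = 0.0474163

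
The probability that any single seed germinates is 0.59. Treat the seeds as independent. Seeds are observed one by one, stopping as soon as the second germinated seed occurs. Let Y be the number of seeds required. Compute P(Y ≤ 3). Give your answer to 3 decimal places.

Finishing within 3 seeds ⇔ at least 2 successes in the first 3. With X ~ Binomial(3, 0.59), P(Y ≤ 3) = 1 − P(X ≤ 1).
  k=0: C(3,0)·0.59^0·0.41^3 = 0.06892
  k=1: C(3,1)·0.59^1·0.41^2 = 0.29754
1 − 0.36646 = 0.63354

0.634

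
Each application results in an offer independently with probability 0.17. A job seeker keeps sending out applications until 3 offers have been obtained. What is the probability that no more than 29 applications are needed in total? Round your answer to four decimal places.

0.8921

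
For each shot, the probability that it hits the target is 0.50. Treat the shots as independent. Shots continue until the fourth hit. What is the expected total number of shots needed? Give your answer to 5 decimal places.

Y = total shots until the fourth success; negative binomial with r=4, p=0.50.
E[Y] = r / p = 4 / 0.50 = 8.0000000

8.00000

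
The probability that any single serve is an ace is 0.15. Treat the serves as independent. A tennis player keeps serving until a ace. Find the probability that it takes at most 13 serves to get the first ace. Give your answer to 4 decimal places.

0.8791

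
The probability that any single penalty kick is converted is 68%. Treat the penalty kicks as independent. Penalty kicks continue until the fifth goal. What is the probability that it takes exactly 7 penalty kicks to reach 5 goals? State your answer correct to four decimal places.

0.2233

Y = trial on which the fifth success occurs; negative binomial, r=5, p=0.68.
P(Y=7) = C(6,4) · p^5 · (1−p)^2
= 15 · 0.14539 · 0.1024 = 0.223324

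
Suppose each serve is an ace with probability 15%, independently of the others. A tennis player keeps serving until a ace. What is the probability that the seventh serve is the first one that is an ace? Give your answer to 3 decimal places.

Geometric (trials to first success), p = 0.15.
P(Y = 7) = (1−p)^6 · p = 0.37715 · 0.15 = 0.05657

0.057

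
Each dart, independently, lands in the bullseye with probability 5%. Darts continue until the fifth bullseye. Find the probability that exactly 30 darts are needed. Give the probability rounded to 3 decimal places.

Y = trial on which the fifth success occurs; negative binomial, r=5, p=0.05.
P(Y=30) = C(29,4) · p^5 · (1−p)^25
= 23751 · 3.125e-07 · 0.27739 = 0.00206

0.002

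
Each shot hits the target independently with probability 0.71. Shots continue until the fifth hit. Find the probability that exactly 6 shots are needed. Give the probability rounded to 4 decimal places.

Y = trial on which the fifth success occurs; negative binomial, r=5, p=0.71.
P(Y=6) = C(5,4) · p^5 · (1−p)^1
= 5 · 0.18042 · 0.29 = 0.261613

0.2616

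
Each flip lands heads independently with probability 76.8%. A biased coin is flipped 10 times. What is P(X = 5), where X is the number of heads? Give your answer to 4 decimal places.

X ~ Binomial(n=10, p=0.768).
P(X=5) = C(10,5) · p^5 · (1−p)^5
= 252 · 0.26718 · 0.00067211 = 0.045253

0.0453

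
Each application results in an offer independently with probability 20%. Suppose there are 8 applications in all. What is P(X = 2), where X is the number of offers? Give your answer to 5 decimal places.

0.29360

X ~ Binomial(n=8, p=0.20).
P(X=2) = C(8,2) · p^2 · (1−p)^6
= 28 · 0.04 · 0.26214 = 0.2936013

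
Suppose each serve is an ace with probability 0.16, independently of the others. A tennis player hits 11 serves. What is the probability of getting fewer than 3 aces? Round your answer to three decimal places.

X ~ Binomial(11, 0.16); P(X ≤ 2) = Σ C(11,k) p^k (1−p)^(11−k) over k:
  k=0: C(11,0)·0.16^0·0.84^11 = 0.14692
  k=1: C(11,1)·0.16^1·0.84^10 = 0.30783
  k=2: C(11,2)·0.16^2·0.84^9 = 0.29317
Total = 0.74791

0.748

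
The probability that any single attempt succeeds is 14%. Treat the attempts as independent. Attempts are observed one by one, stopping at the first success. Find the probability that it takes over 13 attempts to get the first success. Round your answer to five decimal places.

Y = number of attempts to the first success; geometric, p = 0.14.
P(Y > 13) = P(first 13 all fail) = (1−p)^13 = 0.1407602

0.14076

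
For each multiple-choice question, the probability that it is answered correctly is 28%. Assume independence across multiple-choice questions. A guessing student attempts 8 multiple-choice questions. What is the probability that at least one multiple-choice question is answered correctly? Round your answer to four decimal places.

0.9278

P(at least one) = 1 − P(none) = 1 − (1 − 0.28)^8
= 1 − 0.072220 = 0.927780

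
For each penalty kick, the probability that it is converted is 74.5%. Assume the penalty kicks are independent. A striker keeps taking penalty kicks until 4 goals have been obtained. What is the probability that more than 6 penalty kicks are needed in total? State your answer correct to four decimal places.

Needing more than 6 penalty kicks ⇔ fewer than 4 successes in the first 6. With X ~ Binomial(6, 0.745), P(Y > 6) = P(X ≤ 3).
  k=0: C(6,0)·0.745^0·0.255^6 = 0.000275
  k=1: C(6,1)·0.745^1·0.255^5 = 0.004820
  k=2: C(6,2)·0.745^2·0.255^4 = 0.035202
  k=3: C(6,3)·0.745^3·0.255^3 = 0.137126
P(X ≤ 3) = 0.177422

0.1774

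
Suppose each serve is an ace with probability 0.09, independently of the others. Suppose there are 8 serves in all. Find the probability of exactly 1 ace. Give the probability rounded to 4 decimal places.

0.3721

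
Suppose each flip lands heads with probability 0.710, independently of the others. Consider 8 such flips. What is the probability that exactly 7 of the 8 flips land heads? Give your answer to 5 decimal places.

0.21101

X ~ Binomial(n=8, p=0.71).
P(X=7) = C(8,7) · p^7 · (1−p)^1
= 8 · 0.090951 · 0.29 = 0.2110068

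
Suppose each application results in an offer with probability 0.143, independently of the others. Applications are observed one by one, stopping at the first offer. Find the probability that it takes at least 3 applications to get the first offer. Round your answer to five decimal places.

0.73445

Y = number of applications to the first success; geometric, p = 0.143.
P(Y > 2) = P(first 2 all fail) = (1−p)^2 = 0.7344490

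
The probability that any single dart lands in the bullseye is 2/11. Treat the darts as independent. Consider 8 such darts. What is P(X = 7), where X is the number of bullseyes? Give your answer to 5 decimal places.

X ~ Binomial(n=8, p=0.181818).
P(X=7) = C(8,7) · p^7 · (1−p)^1
= 8 · 6.5684e-06 · 0.81818 = 0.0000430

0.00004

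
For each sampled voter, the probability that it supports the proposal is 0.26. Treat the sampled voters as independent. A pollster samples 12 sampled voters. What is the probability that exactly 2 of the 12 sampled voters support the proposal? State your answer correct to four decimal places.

0.2197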